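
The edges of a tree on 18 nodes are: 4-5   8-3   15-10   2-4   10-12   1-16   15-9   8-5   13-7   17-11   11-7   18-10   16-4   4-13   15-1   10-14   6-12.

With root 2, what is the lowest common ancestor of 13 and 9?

4

Ancestors of 13 (toward the root): 13, 4, 2.
Ancestors of 9: 9, 15, 1, 16, 4, 2.
The deepest node appearing in both lists is 4.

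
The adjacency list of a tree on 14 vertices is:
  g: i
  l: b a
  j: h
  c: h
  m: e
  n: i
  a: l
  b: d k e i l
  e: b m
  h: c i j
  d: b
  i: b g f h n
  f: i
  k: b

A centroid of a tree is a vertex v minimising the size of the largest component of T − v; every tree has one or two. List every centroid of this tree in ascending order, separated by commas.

b, i

If b is removed the pieces have sizes 7, 2, 2, 1, 1, all ≤ ⌊14/2⌋ = 7.
i is adjacent to b and is also a centroid (the largest component after removing it is likewise 7).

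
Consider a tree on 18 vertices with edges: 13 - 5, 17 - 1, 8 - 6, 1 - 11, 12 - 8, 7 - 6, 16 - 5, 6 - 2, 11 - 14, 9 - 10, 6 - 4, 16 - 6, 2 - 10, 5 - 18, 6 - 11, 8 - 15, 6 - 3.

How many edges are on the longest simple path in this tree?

BFS from 17 reaches 9 last, at distance 6; BFS from 9 confirms no node is farther.
Path: 17 – 1 – 11 – 6 – 2 – 10 – 9.

6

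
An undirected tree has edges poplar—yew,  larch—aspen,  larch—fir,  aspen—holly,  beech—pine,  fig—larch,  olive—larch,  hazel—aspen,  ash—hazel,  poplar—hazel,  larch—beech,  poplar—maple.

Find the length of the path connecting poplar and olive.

4

The path is poplar–hazel–aspen–larch–olive, which has 4 edges.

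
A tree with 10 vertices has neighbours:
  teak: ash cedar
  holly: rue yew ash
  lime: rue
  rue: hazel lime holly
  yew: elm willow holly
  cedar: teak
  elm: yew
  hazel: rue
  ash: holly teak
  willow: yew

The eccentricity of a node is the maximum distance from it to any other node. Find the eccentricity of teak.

4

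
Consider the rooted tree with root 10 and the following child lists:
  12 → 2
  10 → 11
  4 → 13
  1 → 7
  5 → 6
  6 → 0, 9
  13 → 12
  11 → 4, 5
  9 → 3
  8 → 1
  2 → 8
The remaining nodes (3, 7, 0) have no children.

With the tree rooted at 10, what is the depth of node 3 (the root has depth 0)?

10 → 11 → 5 → 6 → 9 → 3 — 5 edges.

5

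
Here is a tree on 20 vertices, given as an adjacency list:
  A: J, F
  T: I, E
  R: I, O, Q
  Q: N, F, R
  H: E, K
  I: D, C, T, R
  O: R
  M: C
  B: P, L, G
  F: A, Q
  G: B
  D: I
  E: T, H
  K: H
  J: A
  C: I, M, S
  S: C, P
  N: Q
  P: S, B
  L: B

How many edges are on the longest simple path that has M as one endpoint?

7

Distances from M peak at 7, attained at J.
M–C–I–R–Q–F–A–J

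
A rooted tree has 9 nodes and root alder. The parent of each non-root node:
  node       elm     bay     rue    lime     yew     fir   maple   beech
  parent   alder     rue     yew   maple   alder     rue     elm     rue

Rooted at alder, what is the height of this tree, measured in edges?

3

A deepest node is bay, reached by alder–yew–rue–bay.
That path has 3 edges, so the height is 3.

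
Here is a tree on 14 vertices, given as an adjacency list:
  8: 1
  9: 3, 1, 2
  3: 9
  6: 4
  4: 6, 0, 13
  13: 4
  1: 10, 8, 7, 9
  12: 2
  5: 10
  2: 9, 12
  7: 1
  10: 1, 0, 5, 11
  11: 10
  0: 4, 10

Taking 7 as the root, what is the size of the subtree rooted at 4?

3

4's subtree: {4, 13, 6}, size 3.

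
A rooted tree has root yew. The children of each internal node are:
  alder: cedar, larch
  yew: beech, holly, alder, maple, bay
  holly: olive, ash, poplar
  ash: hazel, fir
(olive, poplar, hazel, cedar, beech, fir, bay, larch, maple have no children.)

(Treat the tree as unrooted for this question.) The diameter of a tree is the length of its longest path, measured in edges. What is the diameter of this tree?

BFS from cedar reaches hazel last, at distance 5; BFS from hazel confirms no node is farther.
Path: cedar-alder-yew-holly-ash-hazel.

5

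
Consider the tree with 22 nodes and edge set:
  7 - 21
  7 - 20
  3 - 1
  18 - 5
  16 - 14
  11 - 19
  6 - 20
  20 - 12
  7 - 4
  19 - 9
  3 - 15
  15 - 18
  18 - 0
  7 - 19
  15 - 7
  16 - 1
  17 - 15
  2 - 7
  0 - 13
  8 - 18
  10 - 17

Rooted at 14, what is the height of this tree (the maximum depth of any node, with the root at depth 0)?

6 sits deepest: 14 – 16 – 1 – 3 – 15 – 7 – 20 – 6 — 7 edges from the root.

7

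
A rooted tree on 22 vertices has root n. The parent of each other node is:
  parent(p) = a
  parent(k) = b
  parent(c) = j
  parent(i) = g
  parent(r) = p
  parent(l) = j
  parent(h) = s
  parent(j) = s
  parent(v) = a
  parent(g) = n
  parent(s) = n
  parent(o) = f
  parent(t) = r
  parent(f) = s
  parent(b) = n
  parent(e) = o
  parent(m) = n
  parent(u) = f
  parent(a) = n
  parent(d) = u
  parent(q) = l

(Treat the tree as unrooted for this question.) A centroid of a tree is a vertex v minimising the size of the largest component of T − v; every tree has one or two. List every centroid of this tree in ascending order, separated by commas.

n, s

Delete n: the remaining components have sizes 11, 5, 2, 2, 1. Max 11 ≤ 11, so n is a centroid.
s is adjacent to n and is also a centroid (the largest component after removing it is likewise 11).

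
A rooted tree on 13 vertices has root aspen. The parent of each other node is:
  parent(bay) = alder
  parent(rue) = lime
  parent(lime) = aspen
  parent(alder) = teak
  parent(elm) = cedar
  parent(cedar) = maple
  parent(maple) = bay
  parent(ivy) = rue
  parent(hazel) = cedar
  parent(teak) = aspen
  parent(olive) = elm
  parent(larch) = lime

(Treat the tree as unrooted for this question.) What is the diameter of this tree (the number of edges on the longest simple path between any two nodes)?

BFS from ivy reaches olive last, at distance 10; BFS from olive confirms no node is farther.
Path: ivy-rue-lime-aspen-teak-alder-bay-maple-cedar-elm-olive.

10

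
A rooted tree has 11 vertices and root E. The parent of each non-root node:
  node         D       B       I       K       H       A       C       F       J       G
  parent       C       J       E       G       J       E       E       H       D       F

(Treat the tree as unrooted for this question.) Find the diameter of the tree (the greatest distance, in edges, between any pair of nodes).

A longest path is K - G - F - H - J - D - C - E - A, with 8 edges.

8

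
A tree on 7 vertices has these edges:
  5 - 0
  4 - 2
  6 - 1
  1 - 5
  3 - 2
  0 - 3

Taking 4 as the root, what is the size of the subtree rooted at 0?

4

0's subtree: {0, 5, 1, 6}, size 4.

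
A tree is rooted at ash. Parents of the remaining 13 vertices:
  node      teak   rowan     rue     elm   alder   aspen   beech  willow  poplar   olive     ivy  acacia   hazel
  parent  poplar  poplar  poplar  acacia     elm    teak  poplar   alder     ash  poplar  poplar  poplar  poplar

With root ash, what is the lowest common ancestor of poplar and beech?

poplar

Ancestors of poplar (toward the root): poplar, ash.
Ancestors of beech: beech, poplar, ash.
The deepest node appearing in both lists is poplar.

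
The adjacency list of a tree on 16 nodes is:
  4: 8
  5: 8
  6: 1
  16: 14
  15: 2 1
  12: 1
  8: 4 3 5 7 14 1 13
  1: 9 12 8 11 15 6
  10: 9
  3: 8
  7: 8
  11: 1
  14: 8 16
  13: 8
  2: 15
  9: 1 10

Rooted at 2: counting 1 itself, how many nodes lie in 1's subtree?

14

The subtree rooted at 1 contains: 1, 8, 12, 9, 11, 6, 7, 14, 13, 4, 5, 3, 10, 16 — 14 nodes.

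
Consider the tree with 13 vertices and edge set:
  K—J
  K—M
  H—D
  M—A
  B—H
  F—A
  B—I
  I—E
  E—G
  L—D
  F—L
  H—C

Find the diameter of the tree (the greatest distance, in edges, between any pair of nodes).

11

BFS from J reaches G last, at distance 11; BFS from G confirms no node is farther.
Path: J - K - M - A - F - L - D - H - B - I - E - G.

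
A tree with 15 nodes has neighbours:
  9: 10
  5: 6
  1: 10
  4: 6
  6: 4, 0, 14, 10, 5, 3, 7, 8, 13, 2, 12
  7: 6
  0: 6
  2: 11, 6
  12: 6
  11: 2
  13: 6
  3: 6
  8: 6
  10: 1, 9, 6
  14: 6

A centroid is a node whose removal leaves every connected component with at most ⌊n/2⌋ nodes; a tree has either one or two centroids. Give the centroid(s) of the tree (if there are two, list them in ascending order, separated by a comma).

6

If 6 is removed the pieces have sizes 3, 2, 1, 1, 1, 1, 1, 1, 1, 1, 1, all ≤ ⌊15/2⌋ = 7.
No neighbour of 6 does as well, so 6 is the unique centroid.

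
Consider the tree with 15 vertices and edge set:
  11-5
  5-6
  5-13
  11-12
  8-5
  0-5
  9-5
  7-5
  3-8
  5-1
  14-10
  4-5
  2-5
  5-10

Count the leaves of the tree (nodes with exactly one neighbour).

11

Degree-1 nodes: 0, 1, 2, 3, 4, 6, 7, 9, 12, 13, 14 — 11 of them.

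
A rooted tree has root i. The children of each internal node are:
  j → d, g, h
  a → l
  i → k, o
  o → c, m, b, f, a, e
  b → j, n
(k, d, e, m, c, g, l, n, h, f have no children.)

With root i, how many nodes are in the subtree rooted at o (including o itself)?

The subtree rooted at o contains: o, b, a, m, f, e, c, j, n, l, h, d, g — 13 nodes.

13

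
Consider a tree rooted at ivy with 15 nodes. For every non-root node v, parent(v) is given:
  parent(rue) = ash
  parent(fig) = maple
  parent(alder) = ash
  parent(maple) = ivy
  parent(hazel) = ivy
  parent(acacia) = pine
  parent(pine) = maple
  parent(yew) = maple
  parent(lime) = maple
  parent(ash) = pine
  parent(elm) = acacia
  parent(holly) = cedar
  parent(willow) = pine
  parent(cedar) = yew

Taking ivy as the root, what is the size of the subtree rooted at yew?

The subtree rooted at yew contains: yew, cedar, holly — 3 nodes.

3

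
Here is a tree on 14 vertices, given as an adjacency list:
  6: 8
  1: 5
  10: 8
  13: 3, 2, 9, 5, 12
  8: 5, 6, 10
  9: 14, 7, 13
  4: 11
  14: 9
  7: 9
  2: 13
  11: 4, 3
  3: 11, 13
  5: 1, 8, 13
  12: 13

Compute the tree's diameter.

6

A longest path is 10-8-5-13-3-11-4, with 6 edges.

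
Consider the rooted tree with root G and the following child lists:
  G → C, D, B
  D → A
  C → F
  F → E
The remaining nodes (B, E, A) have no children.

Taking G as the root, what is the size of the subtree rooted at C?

3

The subtree rooted at C contains: C, F, E — 3 nodes.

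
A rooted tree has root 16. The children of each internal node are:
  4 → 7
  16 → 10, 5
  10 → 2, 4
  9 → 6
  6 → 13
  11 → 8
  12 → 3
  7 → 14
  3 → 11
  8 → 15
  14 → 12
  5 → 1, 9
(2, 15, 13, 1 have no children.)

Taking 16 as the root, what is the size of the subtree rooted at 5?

Descendants of 5 (including itself): 5, 9, 1, 6, 13. That's 5.

5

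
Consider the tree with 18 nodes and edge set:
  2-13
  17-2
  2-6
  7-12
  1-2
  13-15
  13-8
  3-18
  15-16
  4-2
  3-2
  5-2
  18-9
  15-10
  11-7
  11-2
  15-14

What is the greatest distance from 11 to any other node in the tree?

4

Distances from 11 peak at 4, attained at 10 (16, 9, 14 also at distance 4).
11 – 2 – 13 – 15 – 10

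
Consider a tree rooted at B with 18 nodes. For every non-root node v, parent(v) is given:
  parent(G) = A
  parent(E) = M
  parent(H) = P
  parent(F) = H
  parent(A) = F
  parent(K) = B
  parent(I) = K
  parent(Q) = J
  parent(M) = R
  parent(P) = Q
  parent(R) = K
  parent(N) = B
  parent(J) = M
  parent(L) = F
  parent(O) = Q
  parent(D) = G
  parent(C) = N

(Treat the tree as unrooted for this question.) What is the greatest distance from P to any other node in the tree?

Distances from P peak at 8, attained at C.
P–Q–J–M–R–K–B–N–C

8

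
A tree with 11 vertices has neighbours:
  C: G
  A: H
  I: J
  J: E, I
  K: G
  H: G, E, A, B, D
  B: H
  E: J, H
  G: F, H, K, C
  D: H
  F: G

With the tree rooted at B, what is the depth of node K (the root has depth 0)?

Path from B to K: B–H–G–K, which has 3 edges.

3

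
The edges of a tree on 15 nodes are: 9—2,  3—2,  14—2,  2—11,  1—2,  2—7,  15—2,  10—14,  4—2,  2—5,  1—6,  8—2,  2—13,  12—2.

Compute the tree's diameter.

4

A longest path is 6 – 1 – 2 – 14 – 10, with 4 edges.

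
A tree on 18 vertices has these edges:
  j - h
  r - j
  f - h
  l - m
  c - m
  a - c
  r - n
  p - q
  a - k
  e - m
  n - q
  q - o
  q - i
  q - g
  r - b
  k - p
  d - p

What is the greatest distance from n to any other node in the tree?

7

A farthest node from n is l (e also at distance 7).
The path n – q – p – k – a – c – m – l has 7 edges.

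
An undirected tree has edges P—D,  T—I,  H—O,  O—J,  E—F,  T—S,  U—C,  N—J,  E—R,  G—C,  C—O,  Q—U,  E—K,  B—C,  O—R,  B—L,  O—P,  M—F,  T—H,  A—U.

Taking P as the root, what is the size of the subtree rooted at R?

The subtree rooted at R contains: R, E, F, K, M — 5 nodes.

5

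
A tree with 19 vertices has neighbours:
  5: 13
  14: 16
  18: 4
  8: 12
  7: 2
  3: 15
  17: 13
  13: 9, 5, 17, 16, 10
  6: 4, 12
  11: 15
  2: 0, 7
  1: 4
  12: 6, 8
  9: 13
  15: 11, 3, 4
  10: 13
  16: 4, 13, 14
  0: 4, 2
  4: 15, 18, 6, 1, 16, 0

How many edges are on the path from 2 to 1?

The path is 2 – 0 – 4 – 1, which has 3 edges.

3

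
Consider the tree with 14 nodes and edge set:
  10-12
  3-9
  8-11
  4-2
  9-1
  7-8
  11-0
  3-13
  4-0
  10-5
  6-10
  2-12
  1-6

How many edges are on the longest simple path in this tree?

12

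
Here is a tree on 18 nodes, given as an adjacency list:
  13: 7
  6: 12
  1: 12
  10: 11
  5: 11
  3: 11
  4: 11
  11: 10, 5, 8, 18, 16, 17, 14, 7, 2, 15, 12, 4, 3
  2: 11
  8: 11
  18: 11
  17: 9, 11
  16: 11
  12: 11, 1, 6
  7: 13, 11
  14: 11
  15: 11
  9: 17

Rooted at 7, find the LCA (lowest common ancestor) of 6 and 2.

11

Path 6→root: 6 12 11 7; path 2→root: 2 11 7.
First common node: 11.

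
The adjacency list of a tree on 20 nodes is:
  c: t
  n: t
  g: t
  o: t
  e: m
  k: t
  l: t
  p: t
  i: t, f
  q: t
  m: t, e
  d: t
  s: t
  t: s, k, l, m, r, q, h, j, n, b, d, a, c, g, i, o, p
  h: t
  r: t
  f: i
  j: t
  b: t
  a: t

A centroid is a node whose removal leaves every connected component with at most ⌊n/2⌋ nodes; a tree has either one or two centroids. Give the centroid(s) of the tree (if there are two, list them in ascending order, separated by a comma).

t

Removing t splits the tree into components of sizes 2, 2, 1, 1, 1, 1, 1, 1, 1, 1, 1, 1, 1, 1, 1, 1, 1; the largest is 2 ≤ ⌊20/2⌋ = 10.
Every other node leaves some component of size > 10, so the centroid is unique.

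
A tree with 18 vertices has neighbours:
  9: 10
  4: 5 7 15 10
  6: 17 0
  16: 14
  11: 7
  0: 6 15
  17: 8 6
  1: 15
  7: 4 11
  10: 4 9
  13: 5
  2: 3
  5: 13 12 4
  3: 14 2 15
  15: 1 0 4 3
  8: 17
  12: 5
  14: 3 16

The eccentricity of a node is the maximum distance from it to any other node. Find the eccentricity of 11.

7

A farthest node from 11 is 8.
The path 11 – 7 – 4 – 15 – 0 – 6 – 17 – 8 has 7 edges.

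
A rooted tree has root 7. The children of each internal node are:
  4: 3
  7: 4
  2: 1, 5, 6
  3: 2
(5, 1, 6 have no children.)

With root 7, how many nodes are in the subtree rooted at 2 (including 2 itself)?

4

2's subtree: {2, 5, 1, 6}, size 4.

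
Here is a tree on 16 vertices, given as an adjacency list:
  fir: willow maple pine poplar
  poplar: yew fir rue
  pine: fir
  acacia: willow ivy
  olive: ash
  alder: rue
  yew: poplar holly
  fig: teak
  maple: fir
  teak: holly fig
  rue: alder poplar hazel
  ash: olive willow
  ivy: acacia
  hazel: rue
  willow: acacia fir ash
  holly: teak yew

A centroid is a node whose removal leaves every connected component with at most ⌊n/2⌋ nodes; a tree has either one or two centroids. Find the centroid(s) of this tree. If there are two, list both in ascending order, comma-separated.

fir, poplar

Delete poplar: the remaining components have sizes 8, 4, 3. Max 8 ≤ 8, so poplar is a centroid.
Its neighbour fir also leaves a largest component of size 8, so both are centroids.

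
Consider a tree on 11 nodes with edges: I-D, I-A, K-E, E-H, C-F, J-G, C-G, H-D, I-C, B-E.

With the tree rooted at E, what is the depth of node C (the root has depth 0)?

4

E → H → D → I → C — 4 edges.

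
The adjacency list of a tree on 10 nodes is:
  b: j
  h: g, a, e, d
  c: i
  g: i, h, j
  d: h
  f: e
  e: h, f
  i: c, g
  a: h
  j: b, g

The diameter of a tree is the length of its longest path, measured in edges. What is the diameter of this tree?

BFS from b reaches f last, at distance 5; BFS from f confirms no node is farther.
Path: b – j – g – h – e – f.

5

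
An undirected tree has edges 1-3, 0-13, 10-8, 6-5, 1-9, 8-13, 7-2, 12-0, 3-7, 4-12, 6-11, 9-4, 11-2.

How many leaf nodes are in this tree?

2

Degree-1 nodes: 5, 10 — 2 of them.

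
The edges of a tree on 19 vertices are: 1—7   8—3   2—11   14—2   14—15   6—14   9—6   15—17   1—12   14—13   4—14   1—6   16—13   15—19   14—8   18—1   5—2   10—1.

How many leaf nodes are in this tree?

12

The leaves are 3, 4, 5, 7, 9, 10, 11, 12, 16, 17, 18, 19.
That is 12 leaves.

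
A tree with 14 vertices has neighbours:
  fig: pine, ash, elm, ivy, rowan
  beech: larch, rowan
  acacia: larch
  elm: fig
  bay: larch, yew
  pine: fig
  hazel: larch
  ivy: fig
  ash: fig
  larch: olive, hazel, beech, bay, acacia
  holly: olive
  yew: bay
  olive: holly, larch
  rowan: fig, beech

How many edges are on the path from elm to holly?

6

elm - fig - rowan - beech - larch - olive - holly: 6 edges.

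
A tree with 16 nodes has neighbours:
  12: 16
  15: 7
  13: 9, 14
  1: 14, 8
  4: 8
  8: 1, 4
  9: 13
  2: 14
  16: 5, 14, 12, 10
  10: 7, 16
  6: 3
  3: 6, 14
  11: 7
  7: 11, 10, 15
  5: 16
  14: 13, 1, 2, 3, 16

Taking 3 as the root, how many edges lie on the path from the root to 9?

3

Path from 3 to 9: 3–14–13–9, which has 3 edges.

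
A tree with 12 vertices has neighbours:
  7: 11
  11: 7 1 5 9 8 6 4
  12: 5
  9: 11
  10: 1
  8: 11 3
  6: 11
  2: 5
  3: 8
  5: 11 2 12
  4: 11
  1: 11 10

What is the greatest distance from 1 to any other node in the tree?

3

A farthest node from 1 is 2 (3, 12 also at distance 3).
The path 1–11–5–2 has 3 edges.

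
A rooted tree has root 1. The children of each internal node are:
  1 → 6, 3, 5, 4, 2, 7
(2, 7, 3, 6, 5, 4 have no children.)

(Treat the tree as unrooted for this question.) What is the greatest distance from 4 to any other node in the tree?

A farthest node from 4 is 7 (6, 5, 2, 3 also at distance 2).
The path 4 – 1 – 7 has 2 edges.

2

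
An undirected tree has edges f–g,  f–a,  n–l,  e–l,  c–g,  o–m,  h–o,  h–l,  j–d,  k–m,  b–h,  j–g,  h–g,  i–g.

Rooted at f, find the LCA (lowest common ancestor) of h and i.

h's ancestor chain is h, g, f and i's is i, g, f; they first meet at g.

g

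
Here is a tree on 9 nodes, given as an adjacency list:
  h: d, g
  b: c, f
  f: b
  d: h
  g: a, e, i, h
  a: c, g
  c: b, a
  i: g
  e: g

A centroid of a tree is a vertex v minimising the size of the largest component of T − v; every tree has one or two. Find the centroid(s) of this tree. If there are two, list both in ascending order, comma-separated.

g

If g is removed the pieces have sizes 4, 2, 1, 1, all ≤ ⌊9/2⌋ = 4.
No neighbour of g does as well, so g is the unique centroid.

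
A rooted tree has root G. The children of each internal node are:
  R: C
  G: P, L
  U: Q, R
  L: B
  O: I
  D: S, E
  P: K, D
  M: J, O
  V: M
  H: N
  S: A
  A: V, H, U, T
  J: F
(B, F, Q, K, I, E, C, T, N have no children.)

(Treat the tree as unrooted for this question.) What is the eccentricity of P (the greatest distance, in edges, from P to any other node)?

The node farthest from P is I (F also at distance 7), via P–D–S–A–V–M–O–I — 7 edges.

7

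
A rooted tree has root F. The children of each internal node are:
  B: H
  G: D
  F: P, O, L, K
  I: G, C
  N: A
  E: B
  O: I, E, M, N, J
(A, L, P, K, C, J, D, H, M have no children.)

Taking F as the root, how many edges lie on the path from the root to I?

F–O–I — 2 edges.

2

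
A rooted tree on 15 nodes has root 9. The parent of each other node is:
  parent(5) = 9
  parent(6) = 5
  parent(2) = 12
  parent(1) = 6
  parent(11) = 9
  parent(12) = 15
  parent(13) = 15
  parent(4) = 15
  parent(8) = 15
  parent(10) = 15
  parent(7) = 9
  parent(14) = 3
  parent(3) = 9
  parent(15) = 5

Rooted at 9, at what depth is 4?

3

Climbing from 4 to the root: 4 → 15 → 5 → 9. That's 3 steps.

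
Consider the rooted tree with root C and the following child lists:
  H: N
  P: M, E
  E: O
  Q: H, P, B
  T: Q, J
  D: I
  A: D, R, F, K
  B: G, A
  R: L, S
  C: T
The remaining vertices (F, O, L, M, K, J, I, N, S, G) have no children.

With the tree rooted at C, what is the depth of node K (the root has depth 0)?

C – T – Q – B – A – K — 5 edges.

5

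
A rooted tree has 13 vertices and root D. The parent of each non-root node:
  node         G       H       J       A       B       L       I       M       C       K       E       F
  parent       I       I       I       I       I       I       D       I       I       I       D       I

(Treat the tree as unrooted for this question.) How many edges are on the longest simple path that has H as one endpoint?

3

Distances from H peak at 3, attained at E.
H–I–D–E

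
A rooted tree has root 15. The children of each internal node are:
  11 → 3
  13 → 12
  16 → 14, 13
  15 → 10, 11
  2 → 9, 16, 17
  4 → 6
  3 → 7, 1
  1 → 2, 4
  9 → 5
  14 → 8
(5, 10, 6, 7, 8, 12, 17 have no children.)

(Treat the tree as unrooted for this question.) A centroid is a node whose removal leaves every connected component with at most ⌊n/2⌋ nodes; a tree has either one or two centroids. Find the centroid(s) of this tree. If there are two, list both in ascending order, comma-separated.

If 2 is removed the pieces have sizes 8, 5, 2, 1, all ≤ ⌊17/2⌋ = 8.
Every other node leaves some component of size > 8, so the centroid is unique.

2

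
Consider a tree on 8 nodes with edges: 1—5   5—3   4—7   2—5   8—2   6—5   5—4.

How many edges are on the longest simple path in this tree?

A longest path is 8 - 2 - 5 - 4 - 7, with 4 edges.

4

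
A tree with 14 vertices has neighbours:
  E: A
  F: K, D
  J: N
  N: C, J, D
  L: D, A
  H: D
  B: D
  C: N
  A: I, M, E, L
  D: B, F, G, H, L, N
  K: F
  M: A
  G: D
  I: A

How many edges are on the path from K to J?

Walking from K: K – F – D – N – J. Length 4.

4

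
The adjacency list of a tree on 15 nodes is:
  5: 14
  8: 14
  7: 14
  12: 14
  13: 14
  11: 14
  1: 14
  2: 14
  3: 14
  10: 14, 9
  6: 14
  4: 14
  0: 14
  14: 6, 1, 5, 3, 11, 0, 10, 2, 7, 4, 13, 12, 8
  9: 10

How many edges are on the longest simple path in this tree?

3

BFS from 9 reaches 11 last, at distance 3; BFS from 11 confirms no node is farther.
Path: 9–10–14–11.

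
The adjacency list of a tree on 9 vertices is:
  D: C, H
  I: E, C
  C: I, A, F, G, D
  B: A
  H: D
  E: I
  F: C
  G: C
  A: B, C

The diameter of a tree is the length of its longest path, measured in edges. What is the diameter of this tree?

4

A longest path is B – A – C – D – H, with 4 edges.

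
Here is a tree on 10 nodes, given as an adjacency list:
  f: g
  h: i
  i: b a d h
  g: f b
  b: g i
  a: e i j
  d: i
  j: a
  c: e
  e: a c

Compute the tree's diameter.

BFS from c reaches f last, at distance 6; BFS from f confirms no node is farther.
Path: c – e – a – i – b – g – f.

6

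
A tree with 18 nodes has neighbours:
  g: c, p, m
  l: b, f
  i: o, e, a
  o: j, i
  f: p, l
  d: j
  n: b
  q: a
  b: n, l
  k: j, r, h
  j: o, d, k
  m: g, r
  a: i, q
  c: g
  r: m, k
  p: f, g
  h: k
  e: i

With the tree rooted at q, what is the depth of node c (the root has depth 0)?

9

q – a – i – o – j – k – r – m – g – c — 9 edges.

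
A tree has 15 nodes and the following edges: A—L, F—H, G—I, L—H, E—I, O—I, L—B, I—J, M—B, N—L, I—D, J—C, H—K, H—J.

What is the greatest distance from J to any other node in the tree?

Distances from J peak at 4, attained at M.
J–H–L–B–M

4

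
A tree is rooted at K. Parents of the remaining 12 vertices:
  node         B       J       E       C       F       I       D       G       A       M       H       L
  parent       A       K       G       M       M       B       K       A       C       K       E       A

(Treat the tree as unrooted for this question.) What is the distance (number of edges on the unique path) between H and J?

7

The path is H - E - G - A - C - M - K - J, which has 7 edges.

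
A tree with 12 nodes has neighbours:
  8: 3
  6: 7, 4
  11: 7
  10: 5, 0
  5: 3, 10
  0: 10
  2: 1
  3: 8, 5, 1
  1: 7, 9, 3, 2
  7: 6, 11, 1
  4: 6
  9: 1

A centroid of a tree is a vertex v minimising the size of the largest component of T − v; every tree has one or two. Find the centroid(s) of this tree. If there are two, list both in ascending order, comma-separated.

1

Removing 1 splits the tree into components of sizes 5, 4, 1, 1; the largest is 5 ≤ ⌊12/2⌋ = 6.
Every other node leaves some component of size > 6, so the centroid is unique.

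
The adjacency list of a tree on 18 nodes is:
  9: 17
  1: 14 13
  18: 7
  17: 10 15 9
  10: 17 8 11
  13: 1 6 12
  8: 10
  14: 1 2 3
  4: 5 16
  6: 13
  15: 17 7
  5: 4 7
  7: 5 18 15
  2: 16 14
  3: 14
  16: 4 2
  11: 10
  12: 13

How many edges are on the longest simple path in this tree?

12

A longest path is 8-10-17-15-7-5-4-16-2-14-1-13-6, with 12 edges.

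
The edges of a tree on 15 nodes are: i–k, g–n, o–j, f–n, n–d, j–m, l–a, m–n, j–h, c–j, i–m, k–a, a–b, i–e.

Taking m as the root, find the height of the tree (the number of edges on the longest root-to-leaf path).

l sits deepest: m–i–k–a–l — 4 edges from the root.

4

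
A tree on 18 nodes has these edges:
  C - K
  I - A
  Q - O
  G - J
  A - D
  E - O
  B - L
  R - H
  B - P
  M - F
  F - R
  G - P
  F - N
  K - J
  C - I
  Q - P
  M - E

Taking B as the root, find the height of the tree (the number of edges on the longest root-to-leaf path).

A deepest node is H, reached by B-P-Q-O-E-M-F-R-H.
That path has 8 edges, so the height is 8.

8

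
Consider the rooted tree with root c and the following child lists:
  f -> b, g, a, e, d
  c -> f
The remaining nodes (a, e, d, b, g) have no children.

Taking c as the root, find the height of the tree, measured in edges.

2

a sits deepest: c–f–a — 2 edges from the root.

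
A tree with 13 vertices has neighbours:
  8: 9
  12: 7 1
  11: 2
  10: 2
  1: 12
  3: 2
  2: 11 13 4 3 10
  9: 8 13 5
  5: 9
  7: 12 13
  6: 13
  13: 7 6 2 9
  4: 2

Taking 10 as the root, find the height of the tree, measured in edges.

1 sits deepest: 10–2–13–7–12–1 — 5 edges from the root.

5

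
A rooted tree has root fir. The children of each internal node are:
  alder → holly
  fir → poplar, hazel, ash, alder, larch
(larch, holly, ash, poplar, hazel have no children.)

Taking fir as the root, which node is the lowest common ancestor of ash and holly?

fir

Ancestors of ash (toward the root): ash, fir.
Ancestors of holly: holly, alder, fir.
The deepest node appearing in both lists is fir.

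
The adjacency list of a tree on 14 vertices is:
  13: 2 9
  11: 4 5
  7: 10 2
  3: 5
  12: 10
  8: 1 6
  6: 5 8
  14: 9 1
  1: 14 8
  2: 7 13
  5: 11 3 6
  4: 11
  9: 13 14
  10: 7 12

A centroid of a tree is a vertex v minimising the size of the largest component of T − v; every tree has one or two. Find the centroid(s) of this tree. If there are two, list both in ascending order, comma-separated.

1, 14

Delete 14: the remaining components have sizes 7, 6. Max 7 ≤ 7, so 14 is a centroid.
Its neighbour 1 also leaves a largest component of size 7, so both are centroids.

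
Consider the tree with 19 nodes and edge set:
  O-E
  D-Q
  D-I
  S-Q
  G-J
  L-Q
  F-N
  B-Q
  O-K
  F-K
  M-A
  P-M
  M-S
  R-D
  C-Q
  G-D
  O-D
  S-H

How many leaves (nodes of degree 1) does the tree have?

11

Exactly 11 nodes have a single neighbour: A, B, C, E, H, I, J, L, N, P, R.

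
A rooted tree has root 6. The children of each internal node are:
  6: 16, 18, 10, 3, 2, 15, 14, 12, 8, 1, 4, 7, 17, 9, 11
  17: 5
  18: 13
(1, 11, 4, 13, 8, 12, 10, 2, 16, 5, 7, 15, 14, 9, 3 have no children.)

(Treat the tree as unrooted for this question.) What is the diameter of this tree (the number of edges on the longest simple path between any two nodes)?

BFS from 5 reaches 13 last, at distance 4; BFS from 13 confirms no node is farther.
Path: 5-17-6-18-13.

4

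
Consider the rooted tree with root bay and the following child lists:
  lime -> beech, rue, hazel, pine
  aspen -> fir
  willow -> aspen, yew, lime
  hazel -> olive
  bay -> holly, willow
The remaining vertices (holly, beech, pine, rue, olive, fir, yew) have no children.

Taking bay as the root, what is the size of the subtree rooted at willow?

10

The subtree rooted at willow contains: willow, lime, yew, aspen, hazel, beech, pine, rue, fir, olive — 10 nodes.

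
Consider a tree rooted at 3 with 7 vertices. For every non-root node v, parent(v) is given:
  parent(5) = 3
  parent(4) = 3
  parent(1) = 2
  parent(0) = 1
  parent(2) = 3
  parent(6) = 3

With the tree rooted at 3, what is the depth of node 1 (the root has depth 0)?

2

Climbing from 1 to the root: 1–2–3. That's 2 steps.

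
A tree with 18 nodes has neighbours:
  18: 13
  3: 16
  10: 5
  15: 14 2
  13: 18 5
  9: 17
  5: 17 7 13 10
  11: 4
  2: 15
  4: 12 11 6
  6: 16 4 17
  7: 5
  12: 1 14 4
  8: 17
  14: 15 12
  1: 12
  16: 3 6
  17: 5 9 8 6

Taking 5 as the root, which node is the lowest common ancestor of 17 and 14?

17

17's ancestor chain is 17, 5 and 14's is 14, 12, 4, 6, 17, 5; they first meet at 17.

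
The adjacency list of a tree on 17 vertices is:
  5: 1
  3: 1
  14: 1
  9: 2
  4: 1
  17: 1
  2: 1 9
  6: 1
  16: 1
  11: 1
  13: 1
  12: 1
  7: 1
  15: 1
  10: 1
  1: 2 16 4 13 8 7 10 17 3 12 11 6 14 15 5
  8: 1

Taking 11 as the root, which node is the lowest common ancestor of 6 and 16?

6's ancestor chain is 6, 1, 11 and 16's is 16, 1, 11; they first meet at 1.

1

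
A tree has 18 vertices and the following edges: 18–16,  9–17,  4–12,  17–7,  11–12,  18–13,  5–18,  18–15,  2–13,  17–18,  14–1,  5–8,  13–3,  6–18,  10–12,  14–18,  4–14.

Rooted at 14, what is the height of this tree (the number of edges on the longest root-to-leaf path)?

3

3 sits deepest: 14 → 18 → 13 → 3 — 3 edges from the root.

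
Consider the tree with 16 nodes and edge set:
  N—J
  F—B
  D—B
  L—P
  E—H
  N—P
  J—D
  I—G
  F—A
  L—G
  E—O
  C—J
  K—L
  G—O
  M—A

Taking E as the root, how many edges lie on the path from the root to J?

Climbing from J to the root: J → N → P → L → G → O → E. That's 6 steps.

6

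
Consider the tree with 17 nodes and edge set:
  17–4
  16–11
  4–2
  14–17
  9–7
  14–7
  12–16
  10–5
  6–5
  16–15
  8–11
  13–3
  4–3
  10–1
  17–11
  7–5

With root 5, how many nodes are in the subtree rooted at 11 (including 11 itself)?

5

The subtree rooted at 11 contains: 11, 16, 8, 12, 15 — 5 nodes.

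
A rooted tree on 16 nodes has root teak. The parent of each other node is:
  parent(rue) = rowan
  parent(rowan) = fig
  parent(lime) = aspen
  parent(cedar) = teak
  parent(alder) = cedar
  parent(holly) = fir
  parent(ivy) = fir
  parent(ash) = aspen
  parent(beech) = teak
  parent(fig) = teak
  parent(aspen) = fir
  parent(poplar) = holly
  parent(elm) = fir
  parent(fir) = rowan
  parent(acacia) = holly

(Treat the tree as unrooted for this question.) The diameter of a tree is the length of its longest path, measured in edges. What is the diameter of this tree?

Starting from alder, a farthest node is acacia at distance 7.
One longest path: alder – cedar – teak – fig – rowan – fir – holly – acacia.
So the diameter is 7.

7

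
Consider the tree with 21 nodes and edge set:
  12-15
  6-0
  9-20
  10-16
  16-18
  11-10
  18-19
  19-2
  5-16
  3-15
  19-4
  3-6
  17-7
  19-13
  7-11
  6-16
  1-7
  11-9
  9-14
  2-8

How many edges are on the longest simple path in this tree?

Starting from 8, a farthest node is 1 at distance 8.
One longest path: 8 – 2 – 19 – 18 – 16 – 10 – 11 – 7 – 1.
So the diameter is 8.

8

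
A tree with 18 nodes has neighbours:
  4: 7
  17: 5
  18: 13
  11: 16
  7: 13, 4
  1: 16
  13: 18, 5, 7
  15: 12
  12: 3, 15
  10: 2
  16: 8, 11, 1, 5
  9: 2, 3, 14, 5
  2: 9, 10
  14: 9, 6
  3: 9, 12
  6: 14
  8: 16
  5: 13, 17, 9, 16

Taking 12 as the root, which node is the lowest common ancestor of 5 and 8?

5's ancestor chain is 5, 9, 3, 12 and 8's is 8, 16, 5, 9, 3, 12; they first meet at 5.

5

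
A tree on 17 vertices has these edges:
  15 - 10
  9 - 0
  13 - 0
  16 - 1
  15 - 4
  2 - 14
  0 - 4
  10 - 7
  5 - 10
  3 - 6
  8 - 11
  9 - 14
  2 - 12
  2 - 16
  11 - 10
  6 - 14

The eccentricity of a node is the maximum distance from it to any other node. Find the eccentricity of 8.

10

A farthest node from 8 is 1.
The path 8–11–10–15–4–0–9–14–2–16–1 has 10 edges.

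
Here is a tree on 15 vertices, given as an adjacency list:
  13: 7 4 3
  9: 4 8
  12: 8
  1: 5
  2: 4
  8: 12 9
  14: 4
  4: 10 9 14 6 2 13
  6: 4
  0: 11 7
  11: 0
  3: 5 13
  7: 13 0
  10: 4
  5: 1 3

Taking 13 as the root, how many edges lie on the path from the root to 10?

13 – 4 – 10 — 2 edges.

2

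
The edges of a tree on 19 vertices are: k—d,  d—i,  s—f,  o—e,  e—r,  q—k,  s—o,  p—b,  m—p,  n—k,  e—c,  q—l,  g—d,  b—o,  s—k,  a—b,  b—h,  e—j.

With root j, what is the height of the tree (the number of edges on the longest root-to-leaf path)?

6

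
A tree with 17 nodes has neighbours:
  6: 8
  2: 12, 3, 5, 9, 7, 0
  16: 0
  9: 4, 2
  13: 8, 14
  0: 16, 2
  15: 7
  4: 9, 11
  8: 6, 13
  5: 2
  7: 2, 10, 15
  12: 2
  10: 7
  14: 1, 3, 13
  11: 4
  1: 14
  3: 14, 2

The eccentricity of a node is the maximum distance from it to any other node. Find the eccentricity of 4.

7

Distances from 4 peak at 7, attained at 6.
4-9-2-3-14-13-8-6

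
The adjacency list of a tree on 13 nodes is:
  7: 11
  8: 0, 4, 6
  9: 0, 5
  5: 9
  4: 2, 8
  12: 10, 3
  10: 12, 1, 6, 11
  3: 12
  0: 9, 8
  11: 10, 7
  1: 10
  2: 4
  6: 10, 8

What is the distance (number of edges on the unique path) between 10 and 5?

5

10 - 6 - 8 - 0 - 9 - 5: 5 edges.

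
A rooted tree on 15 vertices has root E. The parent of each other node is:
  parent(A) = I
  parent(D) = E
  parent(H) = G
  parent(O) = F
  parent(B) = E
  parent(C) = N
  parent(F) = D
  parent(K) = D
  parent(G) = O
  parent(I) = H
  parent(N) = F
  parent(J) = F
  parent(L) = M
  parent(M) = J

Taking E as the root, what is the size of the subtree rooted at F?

11

F's subtree: {F, O, N, J, G, C, M, H, L, I, A}, size 11.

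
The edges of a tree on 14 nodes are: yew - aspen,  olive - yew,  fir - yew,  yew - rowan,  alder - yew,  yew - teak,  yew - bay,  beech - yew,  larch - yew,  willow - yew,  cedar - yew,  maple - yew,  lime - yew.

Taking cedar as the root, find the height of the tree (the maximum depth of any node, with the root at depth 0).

2

The longest root-to-leaf path is cedar–yew–bay (2 edges).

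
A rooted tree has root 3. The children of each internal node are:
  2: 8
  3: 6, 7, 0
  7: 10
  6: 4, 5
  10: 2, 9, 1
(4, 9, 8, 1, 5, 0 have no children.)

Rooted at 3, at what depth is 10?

Climbing from 10 to the root: 10 – 7 – 3. That's 2 steps.

2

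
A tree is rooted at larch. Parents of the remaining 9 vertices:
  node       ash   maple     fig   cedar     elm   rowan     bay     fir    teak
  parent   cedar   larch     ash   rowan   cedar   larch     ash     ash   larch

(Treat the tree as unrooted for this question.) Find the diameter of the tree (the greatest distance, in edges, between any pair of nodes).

5

Starting from teak, a farthest node is bay at distance 5.
One longest path: teak - larch - rowan - cedar - ash - bay.
So the diameter is 5.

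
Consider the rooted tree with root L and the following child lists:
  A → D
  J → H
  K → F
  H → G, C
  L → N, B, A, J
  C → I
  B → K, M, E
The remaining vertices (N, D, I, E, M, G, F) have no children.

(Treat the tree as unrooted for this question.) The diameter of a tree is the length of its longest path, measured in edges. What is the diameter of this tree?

Starting from F, a farthest node is I at distance 7.
One longest path: F-K-B-L-J-H-C-I.
So the diameter is 7.

7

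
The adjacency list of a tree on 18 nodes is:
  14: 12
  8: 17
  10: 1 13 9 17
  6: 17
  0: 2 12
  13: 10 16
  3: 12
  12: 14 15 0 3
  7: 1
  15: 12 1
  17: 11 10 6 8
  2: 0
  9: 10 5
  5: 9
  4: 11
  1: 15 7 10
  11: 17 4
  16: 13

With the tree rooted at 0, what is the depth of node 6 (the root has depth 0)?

0–12–15–1–10–17–6 — 6 edges.

6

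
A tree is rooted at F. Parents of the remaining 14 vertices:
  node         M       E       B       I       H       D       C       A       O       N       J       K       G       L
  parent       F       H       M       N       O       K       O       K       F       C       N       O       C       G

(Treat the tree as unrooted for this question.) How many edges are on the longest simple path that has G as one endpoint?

Distances from G peak at 5, attained at B.
G–C–O–F–M–B

5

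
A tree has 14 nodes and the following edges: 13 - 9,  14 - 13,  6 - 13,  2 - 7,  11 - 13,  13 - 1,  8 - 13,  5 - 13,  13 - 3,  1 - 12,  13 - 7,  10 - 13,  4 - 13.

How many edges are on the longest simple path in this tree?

A longest path is 2 – 7 – 13 – 1 – 12, with 4 edges.

4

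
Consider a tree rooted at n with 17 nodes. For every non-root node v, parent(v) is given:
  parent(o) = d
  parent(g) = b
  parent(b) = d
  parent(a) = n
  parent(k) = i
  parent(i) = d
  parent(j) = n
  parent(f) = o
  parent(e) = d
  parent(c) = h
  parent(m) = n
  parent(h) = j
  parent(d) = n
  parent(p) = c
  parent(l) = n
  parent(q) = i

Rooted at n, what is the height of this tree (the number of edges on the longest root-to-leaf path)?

4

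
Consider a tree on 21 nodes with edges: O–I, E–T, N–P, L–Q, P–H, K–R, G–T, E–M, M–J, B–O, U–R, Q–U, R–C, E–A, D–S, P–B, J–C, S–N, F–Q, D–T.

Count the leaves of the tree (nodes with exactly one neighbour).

7

Exactly 7 nodes have a single neighbour: A, F, G, H, I, K, L.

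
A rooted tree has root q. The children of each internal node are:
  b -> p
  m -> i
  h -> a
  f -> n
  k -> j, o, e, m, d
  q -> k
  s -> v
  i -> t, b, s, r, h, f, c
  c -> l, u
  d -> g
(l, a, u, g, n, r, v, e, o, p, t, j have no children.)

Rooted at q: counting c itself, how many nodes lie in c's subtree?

3

The subtree rooted at c contains: c, u, l — 3 nodes.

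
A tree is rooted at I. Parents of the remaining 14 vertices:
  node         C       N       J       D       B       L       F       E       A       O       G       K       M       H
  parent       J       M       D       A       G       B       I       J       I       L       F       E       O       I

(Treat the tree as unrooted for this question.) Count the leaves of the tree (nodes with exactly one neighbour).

4

Degree-1 nodes: C, H, K, N — 4 of them.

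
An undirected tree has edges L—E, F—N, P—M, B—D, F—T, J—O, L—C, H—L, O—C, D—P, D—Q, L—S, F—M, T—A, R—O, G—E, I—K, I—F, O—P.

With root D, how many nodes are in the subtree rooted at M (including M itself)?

The subtree rooted at M contains: M, F, I, T, N, K, A — 7 nodes.

7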